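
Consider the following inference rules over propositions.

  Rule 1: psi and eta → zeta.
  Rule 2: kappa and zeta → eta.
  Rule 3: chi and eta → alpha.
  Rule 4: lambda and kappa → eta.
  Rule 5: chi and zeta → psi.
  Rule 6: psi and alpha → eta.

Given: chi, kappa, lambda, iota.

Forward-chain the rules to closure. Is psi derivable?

No

psi would need chi and zeta (Rule 5), but zeta is never established.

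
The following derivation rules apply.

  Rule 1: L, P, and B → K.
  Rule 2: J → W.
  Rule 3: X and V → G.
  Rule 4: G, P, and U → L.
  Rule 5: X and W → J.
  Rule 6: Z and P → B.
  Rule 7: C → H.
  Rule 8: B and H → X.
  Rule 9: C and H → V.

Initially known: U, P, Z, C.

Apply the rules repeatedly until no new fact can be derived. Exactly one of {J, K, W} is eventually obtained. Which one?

K

From Z and P, Rule 6 gives B.
C holds, so H follows (Rule 7).
C and H hold, so V follows (Rule 9).
B and H hold, so X follows (Rule 8).
From X and V, Rule 3 gives G.
From G, P, and U, Rule 4 gives L.
L, P, and B hold, so K follows (Rule 1).
W would need J (Rule 2), but J is never established. J would need X and W (Rule 5), but W is never established.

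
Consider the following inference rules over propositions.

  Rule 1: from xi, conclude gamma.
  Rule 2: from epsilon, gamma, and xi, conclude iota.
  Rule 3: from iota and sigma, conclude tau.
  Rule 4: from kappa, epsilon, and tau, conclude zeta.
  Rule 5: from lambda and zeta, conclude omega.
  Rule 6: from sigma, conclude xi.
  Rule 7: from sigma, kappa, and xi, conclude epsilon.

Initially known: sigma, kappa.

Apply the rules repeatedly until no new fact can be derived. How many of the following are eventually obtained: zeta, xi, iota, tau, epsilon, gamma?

6

sigma holds, so xi follows (Rule 6).
From sigma, kappa, and xi, Rule 7 gives epsilon.
xi holds, so gamma follows (Rule 1).
From epsilon, gamma, and xi, Rule 2 gives iota.
From iota and sigma, Rule 3 gives tau.
kappa, epsilon, and tau hold, so zeta follows (Rule 4).
zeta: reached.
xi: reached.
iota: reached.
tau: reached.
epsilon: reached.
gamma: reached.
All 6 are reached.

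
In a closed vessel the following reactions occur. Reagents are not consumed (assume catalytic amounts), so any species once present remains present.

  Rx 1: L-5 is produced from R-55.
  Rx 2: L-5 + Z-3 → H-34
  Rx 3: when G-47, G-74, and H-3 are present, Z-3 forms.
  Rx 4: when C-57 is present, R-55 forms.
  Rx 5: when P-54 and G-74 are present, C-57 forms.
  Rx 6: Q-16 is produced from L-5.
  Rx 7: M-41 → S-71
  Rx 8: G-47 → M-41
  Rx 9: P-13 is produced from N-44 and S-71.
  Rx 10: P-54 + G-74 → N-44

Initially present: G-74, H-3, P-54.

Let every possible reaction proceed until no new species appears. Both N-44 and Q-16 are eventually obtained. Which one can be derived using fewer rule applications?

N-44: P-54 and G-74 present → N-44 forms (Rx 10). [1 rule application]
Q-16: P-54 and G-74 present → C-57 forms (Rx 5). C-57 present → R-55 forms (Rx 4). R-55 present → L-5 forms (Rx 1). L-5 present → Q-16 forms (Rx 6). [4 rule applications]
N-44 needs fewer.

N-44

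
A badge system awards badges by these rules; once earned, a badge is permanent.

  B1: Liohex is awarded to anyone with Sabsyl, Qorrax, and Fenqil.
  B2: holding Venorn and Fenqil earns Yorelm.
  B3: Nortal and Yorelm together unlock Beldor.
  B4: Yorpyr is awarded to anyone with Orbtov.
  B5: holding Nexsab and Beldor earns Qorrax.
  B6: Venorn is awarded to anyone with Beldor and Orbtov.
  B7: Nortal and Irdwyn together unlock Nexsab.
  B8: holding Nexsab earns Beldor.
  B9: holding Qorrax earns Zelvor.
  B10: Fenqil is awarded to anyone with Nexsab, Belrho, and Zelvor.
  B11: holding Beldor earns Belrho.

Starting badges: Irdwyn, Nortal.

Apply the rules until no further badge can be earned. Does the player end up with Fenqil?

Yes

With Nortal and Irdwyn, Nexsab is earned (B7).
With Nexsab, Beldor is earned (B8).
With Beldor, Belrho is earned (B11).
With Nexsab and Beldor, Qorrax is earned (B5).
With Qorrax, Zelvor is earned (B9).
With Nexsab, Belrho, and Zelvor, Fenqil is earned (B10).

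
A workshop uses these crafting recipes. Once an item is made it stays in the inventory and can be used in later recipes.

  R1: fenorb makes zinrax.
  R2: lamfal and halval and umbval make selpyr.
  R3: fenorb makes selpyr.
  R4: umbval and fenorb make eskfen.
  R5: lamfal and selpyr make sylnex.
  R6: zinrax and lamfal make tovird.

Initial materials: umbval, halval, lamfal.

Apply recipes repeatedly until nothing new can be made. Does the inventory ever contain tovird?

No

tovird would need zinrax and lamfal (R6), but zinrax is never obtained.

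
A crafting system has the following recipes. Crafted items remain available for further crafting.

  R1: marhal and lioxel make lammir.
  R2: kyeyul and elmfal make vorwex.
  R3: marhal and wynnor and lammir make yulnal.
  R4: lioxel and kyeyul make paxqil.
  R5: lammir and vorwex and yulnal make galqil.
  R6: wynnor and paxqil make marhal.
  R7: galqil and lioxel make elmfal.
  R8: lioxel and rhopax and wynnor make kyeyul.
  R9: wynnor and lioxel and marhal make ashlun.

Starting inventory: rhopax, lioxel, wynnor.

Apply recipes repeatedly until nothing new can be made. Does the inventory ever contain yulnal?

Yes

lioxel and rhopax and wynnor → kyeyul (R8).
lioxel and kyeyul → paxqil (R4).
wynnor and paxqil → marhal (R6).
marhal and lioxel → lammir (R1).
Using R3, marhal, wynnor, and lammir make yulnal.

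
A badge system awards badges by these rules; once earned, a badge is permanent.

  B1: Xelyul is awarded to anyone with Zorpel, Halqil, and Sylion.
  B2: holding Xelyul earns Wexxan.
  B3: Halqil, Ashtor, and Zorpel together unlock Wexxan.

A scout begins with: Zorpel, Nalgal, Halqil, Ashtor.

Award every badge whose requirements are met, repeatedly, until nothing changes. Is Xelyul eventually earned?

No

Xelyul would need Zorpel, Halqil, and Sylion (B1), but Sylion is never earned.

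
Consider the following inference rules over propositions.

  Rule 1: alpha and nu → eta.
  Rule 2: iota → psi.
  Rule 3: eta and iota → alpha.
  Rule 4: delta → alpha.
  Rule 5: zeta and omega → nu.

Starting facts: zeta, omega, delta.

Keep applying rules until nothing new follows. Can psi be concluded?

No

psi would need iota (Rule 2), but iota is never established.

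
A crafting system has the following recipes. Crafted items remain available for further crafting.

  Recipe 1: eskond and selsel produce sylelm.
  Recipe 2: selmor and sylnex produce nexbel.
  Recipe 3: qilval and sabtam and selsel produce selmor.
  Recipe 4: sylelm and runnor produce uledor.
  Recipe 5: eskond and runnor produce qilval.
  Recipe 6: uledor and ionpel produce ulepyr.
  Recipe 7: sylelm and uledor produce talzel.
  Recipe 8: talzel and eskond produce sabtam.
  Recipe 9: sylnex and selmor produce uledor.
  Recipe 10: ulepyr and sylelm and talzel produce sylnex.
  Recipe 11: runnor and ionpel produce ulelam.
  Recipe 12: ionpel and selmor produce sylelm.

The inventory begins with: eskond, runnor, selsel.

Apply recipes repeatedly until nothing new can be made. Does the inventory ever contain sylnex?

No

sylnex would need ulepyr, sylelm, and talzel (Recipe 10), but ulepyr is never obtained.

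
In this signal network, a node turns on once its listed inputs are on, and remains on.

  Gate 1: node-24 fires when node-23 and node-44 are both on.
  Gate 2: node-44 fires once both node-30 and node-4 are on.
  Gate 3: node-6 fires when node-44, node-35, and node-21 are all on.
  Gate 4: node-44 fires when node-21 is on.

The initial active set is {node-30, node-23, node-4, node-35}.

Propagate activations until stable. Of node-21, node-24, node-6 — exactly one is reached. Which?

node-24

node-30 and node-4 are on, so node-44 fires (Gate 2).
node-23 and node-44 are on, so node-24 fires (Gate 1).
node-6 would need node-44, node-35, and node-21 (Gate 3), but node-21 never turns on. No rule produces node-21, and it is not given.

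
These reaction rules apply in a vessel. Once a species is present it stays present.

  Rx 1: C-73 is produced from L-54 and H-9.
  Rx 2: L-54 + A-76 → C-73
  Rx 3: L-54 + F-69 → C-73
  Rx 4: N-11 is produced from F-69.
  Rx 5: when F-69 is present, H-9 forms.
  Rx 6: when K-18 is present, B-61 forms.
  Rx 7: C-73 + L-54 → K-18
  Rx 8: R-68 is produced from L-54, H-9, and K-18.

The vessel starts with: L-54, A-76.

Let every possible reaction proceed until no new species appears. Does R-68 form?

No

R-68 would need L-54, H-9, and K-18 (Rx 8), but H-9 never forms.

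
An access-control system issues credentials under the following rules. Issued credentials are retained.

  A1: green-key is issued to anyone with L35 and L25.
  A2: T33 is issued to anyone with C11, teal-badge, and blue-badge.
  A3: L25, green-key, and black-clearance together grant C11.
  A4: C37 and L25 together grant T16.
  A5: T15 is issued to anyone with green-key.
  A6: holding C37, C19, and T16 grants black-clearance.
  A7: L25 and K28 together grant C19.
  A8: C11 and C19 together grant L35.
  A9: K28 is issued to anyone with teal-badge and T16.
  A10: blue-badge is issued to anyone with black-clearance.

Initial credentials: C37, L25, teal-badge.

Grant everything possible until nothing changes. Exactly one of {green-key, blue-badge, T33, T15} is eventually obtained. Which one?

Holding C37 and L25 grants T16 (A4).
Holding teal-badge and T16 grants K28 (A9).
Holding L25 and K28 grants C19 (A7).
Holding C37, C19, and T16 grants black-clearance (A6).
Holding black-clearance grants blue-badge (A10).
T15 would need green-key (A5), but green-key is never granted. green-key would need L35 and L25 (A1), but L35 is never granted. T33 would need C11, teal-badge, and blue-badge (A2), but C11 is never granted.

blue-badge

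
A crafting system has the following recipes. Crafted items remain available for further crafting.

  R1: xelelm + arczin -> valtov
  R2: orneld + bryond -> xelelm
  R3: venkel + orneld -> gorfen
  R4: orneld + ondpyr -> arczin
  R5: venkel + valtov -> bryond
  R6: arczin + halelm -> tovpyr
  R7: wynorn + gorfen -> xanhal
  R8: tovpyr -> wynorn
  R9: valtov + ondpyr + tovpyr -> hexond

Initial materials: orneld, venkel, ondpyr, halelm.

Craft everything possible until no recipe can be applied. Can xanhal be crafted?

Yes

orneld + ondpyr -> arczin (R4).
venkel + orneld -> gorfen (R3).
Using R6, arczin and halelm make tovpyr.
Using R8, tovpyr makes wynorn.
wynorn + gorfen -> xanhal (R7).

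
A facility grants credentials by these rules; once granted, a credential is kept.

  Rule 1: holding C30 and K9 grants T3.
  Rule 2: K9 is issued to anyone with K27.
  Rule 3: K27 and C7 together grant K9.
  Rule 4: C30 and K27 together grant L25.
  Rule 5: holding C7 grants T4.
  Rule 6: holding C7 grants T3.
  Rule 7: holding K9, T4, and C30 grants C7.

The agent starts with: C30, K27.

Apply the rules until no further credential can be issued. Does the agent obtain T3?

Yes

Holding K27 grants K9 (Rule 2).
Holding C30 and K9 grants T3 (Rule 1).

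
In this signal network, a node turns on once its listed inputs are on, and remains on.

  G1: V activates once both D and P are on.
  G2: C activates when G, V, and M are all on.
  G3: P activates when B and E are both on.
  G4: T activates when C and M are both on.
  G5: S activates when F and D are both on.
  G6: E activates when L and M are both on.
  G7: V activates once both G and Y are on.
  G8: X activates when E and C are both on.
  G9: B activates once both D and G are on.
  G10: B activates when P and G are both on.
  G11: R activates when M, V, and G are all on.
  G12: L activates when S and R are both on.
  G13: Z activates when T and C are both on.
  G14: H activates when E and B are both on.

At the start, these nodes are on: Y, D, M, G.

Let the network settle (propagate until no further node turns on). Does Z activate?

Yes

G and Y are on, so V activates (G7).
G, V, and M are on, so C activates (G2).
C and M are on, so T activates (G4).
T and C are on, so Z activates (G13).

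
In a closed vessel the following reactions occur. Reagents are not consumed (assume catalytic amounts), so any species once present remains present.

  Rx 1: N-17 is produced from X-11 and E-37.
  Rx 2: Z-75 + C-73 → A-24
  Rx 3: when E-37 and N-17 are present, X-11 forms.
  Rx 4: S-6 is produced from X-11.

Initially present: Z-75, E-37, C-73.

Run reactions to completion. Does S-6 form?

No

S-6 would need X-11 (Rx 4), but X-11 never forms.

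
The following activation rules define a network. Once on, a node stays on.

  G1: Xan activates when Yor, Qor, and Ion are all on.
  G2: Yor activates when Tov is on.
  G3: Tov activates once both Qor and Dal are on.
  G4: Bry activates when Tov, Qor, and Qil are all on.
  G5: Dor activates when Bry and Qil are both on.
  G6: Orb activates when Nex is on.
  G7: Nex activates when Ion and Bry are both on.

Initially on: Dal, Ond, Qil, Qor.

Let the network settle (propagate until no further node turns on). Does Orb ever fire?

No

Orb would need Nex (G6), but Nex never turns on.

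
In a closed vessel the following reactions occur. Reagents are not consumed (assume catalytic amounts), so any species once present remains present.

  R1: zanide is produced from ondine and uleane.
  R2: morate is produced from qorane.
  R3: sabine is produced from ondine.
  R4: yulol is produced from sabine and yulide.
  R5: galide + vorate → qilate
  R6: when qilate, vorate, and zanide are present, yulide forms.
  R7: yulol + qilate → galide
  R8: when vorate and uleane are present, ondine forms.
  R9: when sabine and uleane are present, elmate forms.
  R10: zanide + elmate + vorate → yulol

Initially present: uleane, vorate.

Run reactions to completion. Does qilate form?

No

qilate would need galide and vorate (R5), but galide never forms.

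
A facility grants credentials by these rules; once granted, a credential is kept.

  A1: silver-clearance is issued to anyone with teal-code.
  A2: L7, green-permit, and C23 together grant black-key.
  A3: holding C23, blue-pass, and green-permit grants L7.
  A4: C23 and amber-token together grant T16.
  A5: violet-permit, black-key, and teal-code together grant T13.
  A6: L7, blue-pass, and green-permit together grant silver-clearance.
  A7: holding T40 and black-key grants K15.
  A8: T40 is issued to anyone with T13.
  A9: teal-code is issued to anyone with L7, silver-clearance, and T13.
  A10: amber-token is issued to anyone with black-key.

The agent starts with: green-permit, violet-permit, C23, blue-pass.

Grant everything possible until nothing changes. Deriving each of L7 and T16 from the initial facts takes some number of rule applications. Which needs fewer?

L7

L7: Holding C23, blue-pass, and green-permit grants L7 (A3). [1 rule application]
T16: Holding C23, blue-pass, and green-permit grants L7 (A3). Holding L7, green-permit, and C23 grants black-key (A2). Holding black-key grants amber-token (A10). Holding C23 and amber-token grants T16 (A4). [4 rule applications]
L7 needs fewer.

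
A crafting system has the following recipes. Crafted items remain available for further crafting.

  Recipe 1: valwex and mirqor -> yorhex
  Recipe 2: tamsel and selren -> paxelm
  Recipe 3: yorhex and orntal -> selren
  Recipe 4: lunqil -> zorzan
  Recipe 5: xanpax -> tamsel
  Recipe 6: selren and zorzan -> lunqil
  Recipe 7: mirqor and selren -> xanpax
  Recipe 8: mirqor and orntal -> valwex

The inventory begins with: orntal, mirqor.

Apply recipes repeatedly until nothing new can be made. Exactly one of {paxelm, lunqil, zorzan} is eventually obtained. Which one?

paxelm

Using Recipe 8, mirqor and orntal make valwex.
valwex and mirqor -> yorhex (Recipe 1).
yorhex and orntal -> selren (Recipe 3).
mirqor and selren -> xanpax (Recipe 7).
Using Recipe 5, xanpax makes tamsel.
tamsel and selren -> paxelm (Recipe 2).
lunqil would need selren and zorzan (Recipe 6), but zorzan is never obtained. zorzan would need lunqil (Recipe 4), but lunqil is never obtained.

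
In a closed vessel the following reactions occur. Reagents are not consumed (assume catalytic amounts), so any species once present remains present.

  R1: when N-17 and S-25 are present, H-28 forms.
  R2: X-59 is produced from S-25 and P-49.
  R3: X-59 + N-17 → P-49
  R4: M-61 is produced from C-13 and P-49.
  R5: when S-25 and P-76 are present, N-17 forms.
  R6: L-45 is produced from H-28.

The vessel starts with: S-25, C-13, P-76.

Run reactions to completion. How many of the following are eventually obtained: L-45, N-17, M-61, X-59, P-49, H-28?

S-25 and P-76 present → N-17 forms (R5).
N-17 and S-25 present → H-28 forms (R1).
H-28 present → L-45 forms (R6).
L-45: reached.
N-17: reached.
M-61 would need C-13 and P-49 (R4), but P-49 never forms.
X-59 would need S-25 and P-49 (R2), but P-49 never forms.
P-49 would need X-59 and N-17 (R3), but X-59 never forms.
H-28: reached.
Reached: L-45, N-17, and H-28 — 3 of the 6.

3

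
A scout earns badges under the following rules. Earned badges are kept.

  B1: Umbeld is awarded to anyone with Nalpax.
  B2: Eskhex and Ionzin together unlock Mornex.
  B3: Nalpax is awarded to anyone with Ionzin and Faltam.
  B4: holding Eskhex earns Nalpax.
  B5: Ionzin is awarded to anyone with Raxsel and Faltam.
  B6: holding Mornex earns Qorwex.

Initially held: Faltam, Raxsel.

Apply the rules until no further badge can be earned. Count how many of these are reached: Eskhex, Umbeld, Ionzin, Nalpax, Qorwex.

With Raxsel and Faltam, Ionzin is earned (B5).
With Ionzin and Faltam, Nalpax is earned (B3).
With Nalpax, Umbeld is earned (B1).
No rule produces Eskhex, and it is not given.
Umbeld: reached.
Ionzin: reached.
Nalpax: reached.
Qorwex would need Mornex (B6), but Mornex is never earned.
Reached: Umbeld, Ionzin, and Nalpax — 3 of the 5.

3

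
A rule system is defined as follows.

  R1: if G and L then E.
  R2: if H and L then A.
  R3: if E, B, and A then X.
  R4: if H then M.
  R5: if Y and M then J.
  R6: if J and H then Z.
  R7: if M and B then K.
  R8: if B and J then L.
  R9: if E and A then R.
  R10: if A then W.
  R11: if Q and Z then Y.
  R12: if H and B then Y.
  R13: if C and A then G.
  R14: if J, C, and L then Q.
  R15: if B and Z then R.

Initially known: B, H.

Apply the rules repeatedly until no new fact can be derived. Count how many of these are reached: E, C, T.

0

E would need G and L (R1), but G is never established.
No rule produces C, and it is not given.
No rule produces T, and it is not given.
None of the 3 are reached.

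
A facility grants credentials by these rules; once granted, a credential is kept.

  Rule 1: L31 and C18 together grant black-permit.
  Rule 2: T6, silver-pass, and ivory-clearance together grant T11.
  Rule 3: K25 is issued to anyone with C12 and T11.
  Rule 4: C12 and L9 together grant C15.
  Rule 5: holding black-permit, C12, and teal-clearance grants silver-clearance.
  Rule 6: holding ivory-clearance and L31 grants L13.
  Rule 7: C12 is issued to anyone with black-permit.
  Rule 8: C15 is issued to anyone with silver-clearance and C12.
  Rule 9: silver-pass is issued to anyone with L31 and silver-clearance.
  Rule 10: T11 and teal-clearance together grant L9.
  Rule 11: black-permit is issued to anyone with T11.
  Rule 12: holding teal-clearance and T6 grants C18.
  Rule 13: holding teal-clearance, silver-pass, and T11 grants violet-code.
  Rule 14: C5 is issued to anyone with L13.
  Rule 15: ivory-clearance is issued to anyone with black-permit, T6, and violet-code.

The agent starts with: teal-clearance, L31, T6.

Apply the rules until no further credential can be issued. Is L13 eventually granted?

L13 would need ivory-clearance and L31 (Rule 6), but ivory-clearance is never granted.

No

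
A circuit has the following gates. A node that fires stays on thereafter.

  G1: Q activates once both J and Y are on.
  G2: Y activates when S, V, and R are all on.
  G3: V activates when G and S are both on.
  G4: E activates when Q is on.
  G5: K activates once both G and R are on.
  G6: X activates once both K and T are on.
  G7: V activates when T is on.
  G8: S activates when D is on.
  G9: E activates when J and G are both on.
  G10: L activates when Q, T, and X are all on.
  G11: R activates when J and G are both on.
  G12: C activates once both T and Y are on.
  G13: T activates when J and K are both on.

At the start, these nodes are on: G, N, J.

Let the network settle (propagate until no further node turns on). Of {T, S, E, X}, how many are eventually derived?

J and G are on, so E activates (G9).
J and G are on, so R activates (G11).
G and R are on, so K activates (G5).
J and K are on, so T activates (G13).
G6: K and T on → X on.
T: reached.
S would need D (G8), but D never turns on.
E: reached.
X: reached.
Reached: T, E, and X — 3 of the 4.

3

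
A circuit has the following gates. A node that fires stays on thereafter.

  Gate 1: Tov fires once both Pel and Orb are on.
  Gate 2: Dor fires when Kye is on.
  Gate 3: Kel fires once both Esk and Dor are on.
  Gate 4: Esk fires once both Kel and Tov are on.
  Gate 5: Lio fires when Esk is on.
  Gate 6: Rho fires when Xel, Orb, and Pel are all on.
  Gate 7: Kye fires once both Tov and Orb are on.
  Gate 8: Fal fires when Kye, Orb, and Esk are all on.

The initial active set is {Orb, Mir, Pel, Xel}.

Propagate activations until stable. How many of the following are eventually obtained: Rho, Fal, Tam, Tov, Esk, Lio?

Gate 1: Pel and Orb on → Tov on.
Gate 6: Xel, Orb, and Pel on → Rho on.
Rho: reached.
Fal would need Kye, Orb, and Esk (Gate 8), but Esk never turns on.
No rule produces Tam, and it is not given.
Tov: reached.
Esk would need Kel and Tov (Gate 4), but Kel never turns on.
Lio would need Esk (Gate 5), but Esk never turns on.
Reached: Rho and Tov — 2 of the 6.

2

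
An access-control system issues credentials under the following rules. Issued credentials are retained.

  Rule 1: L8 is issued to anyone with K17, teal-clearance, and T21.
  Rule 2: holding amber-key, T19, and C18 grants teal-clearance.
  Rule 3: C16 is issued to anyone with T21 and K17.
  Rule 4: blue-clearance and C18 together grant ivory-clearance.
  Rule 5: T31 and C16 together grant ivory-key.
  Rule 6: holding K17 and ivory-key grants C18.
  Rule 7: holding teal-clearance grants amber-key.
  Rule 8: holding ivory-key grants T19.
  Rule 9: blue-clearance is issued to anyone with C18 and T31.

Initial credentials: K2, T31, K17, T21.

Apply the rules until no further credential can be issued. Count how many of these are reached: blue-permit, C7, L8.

No rule produces blue-permit, and it is not given.
No rule produces C7, and it is not given.
L8 would need K17, teal-clearance, and T21 (Rule 1), but teal-clearance is never granted.
None of the 3 are reached.

0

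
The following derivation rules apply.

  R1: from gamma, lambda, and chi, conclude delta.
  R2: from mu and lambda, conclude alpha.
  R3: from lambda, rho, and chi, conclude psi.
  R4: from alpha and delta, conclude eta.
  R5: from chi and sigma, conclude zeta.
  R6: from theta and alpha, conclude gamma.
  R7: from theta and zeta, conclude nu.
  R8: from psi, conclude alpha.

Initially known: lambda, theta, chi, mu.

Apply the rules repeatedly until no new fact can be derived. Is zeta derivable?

No

zeta would need chi and sigma (R5), but sigma is never established.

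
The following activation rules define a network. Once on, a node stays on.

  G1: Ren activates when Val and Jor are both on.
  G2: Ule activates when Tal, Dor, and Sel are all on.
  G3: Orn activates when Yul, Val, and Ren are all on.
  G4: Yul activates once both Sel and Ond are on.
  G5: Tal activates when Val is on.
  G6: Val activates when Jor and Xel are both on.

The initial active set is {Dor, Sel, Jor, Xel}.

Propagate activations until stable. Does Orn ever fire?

Orn would need Yul, Val, and Ren (G3), but Yul never turns on.

No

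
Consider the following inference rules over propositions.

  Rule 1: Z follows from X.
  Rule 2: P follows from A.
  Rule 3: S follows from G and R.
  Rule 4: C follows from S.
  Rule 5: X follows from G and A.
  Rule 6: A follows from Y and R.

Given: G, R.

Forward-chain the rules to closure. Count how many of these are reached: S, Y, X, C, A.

2

From G and R, Rule 3 gives S.
S holds, so C follows (Rule 4).
S: reached.
No rule produces Y, and it is not given.
X would need G and A (Rule 5), but A is never established.
C: reached.
A would need Y and R (Rule 6), but Y is never established.
Reached: S and C — 2 of the 5.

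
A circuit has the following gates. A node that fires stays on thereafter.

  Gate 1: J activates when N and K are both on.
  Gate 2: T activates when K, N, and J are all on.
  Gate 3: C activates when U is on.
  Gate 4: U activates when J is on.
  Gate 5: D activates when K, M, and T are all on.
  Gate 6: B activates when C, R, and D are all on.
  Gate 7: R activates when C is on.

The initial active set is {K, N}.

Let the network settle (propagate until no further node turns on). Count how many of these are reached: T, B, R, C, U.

4

Gate 1: N and K on → J on.
Gate 2: K, N, and J on → T on.
Gate 4: J on → U on.
Gate 3: U on → C on.
Gate 7: C on → R on.
T: reached.
B would need C, R, and D (Gate 6), but D never turns on.
R: reached.
C: reached.
U: reached.
Reached: T, R, C, and U — 4 of the 5.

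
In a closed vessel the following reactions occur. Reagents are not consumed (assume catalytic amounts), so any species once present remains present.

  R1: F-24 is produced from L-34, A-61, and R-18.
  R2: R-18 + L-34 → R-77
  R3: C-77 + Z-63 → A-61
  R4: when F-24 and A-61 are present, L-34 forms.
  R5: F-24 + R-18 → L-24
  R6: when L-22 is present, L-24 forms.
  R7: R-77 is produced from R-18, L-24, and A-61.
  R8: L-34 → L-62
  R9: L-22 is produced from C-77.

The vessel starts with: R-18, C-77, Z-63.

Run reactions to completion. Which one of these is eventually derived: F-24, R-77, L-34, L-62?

C-77 and Z-63 present → A-61 forms (R3).
C-77 present → L-22 forms (R9).
L-22 present → L-24 forms (R6).
R-18, L-24, and A-61 present → R-77 forms (R7).
L-34 would need F-24 and A-61 (R4), but F-24 never forms. F-24 would need L-34, A-61, and R-18 (R1), but L-34 never forms. L-62 would need L-34 (R8), but L-34 never forms.

R-77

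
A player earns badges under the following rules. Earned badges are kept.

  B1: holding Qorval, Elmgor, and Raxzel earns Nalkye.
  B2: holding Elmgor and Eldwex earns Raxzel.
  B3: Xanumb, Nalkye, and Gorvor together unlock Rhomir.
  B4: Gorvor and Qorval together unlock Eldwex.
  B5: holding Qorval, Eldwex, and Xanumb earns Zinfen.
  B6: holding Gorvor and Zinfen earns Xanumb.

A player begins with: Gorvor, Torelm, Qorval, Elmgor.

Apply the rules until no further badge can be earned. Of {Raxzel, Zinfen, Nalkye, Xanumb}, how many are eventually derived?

With Gorvor and Qorval, Eldwex is earned (B4).
With Elmgor and Eldwex, Raxzel is earned (B2).
With Qorval, Elmgor, and Raxzel, Nalkye is earned (B1).
Raxzel: reached.
Zinfen would need Qorval, Eldwex, and Xanumb (B5), but Xanumb is never earned.
Nalkye: reached.
Xanumb would need Gorvor and Zinfen (B6), but Zinfen is never earned.
Reached: Raxzel and Nalkye — 2 of the 4.

2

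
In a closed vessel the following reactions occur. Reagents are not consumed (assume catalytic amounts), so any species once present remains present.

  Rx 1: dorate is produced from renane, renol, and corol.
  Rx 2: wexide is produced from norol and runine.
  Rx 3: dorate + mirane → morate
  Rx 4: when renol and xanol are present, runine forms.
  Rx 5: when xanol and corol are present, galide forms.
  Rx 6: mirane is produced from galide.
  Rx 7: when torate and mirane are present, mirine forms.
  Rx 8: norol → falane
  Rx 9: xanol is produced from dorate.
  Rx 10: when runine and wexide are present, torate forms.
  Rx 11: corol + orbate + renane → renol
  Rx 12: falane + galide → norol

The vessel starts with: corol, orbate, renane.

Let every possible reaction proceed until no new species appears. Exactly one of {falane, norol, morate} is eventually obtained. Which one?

corol, orbate, and renane present → renol forms (Rx 11).
renane, renol, and corol present → dorate forms (Rx 1).
dorate present → xanol forms (Rx 9).
xanol and corol present → galide forms (Rx 5).
galide present → mirane forms (Rx 6).
dorate and mirane present → morate forms (Rx 3).
falane would need norol (Rx 8), but norol never forms. norol would need falane and galide (Rx 12), but falane never forms.

morate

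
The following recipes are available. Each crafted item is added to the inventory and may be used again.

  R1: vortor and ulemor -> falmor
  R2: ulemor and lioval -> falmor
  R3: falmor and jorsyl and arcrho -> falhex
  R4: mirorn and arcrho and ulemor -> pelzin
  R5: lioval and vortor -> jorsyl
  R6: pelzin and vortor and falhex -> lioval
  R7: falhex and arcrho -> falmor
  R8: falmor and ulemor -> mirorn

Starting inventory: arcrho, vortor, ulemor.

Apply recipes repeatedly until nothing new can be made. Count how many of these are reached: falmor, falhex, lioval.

1

vortor and ulemor -> falmor (R1).
falmor: reached.
falhex would need falmor, jorsyl, and arcrho (R3), but jorsyl is never obtained.
lioval would need pelzin, vortor, and falhex (R6), but falhex is never obtained.
Reached: falmor — 1 of the 3.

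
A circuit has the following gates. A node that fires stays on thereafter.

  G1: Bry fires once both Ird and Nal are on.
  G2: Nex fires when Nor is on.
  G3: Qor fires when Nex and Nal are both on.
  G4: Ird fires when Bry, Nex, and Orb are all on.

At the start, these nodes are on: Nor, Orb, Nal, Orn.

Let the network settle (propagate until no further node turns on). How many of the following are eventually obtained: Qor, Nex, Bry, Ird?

2

G2: Nor on → Nex on.
G3: Nex and Nal on → Qor on.
Qor: reached.
Nex: reached.
Bry would need Ird and Nal (G1), but Ird never turns on.
Ird would need Bry, Nex, and Orb (G4), but Bry never turns on.
Reached: Qor and Nex — 2 of the 4.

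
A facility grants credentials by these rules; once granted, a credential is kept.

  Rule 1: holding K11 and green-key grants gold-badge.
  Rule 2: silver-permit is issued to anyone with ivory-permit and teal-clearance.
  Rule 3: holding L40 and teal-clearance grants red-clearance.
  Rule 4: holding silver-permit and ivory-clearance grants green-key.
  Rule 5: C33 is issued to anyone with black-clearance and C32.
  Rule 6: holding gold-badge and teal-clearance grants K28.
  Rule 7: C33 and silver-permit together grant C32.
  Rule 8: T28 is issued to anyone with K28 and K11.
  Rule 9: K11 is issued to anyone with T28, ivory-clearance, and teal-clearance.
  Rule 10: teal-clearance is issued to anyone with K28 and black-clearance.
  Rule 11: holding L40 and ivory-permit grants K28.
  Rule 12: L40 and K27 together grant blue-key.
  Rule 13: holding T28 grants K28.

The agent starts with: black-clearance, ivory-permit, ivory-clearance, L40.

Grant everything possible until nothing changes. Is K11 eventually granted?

No

K11 would need T28, ivory-clearance, and teal-clearance (Rule 9), but T28 is never granted.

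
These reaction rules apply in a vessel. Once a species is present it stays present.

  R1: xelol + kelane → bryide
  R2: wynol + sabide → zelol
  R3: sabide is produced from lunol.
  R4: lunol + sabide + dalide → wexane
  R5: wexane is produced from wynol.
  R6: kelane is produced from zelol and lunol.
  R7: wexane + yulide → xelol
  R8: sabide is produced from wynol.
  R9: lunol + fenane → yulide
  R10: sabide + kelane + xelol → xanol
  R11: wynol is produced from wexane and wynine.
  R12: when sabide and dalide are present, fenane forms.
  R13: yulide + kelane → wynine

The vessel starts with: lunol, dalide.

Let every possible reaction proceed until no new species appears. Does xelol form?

Yes

lunol present → sabide forms (R3).
lunol, sabide, and dalide present → wexane forms (R4).
sabide and dalide present → fenane forms (R12).
lunol and fenane present → yulide forms (R9).
wexane and yulide present → xelol forms (R7).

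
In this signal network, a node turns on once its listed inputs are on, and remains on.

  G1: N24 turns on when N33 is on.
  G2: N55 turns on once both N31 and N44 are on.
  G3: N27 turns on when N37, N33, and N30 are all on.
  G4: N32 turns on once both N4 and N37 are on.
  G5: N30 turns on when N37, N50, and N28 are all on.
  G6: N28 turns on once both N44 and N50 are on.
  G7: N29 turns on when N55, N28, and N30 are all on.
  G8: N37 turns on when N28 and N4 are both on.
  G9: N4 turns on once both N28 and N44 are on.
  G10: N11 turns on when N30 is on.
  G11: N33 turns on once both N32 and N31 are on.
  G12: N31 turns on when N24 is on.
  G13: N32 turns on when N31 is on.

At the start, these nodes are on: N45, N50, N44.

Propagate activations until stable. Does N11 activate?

G6: N44 and N50 on → N28 on.
G9: N28 and N44 on → N4 on.
N28 and N4 are on, so N37 turns on (G8).
N37, N50, and N28 are on, so N30 turns on (G5).
N30 is on, so N11 turns on (G10).

Yes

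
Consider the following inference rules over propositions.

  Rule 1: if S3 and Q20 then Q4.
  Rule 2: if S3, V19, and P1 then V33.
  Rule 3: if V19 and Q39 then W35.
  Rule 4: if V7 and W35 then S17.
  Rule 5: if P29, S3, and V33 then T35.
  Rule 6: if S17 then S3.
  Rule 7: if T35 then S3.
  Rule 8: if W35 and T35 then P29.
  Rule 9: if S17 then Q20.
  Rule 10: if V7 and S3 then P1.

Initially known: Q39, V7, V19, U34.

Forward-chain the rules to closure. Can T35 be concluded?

No

T35 would need P29, S3, and V33 (Rule 5), but P29 is never established.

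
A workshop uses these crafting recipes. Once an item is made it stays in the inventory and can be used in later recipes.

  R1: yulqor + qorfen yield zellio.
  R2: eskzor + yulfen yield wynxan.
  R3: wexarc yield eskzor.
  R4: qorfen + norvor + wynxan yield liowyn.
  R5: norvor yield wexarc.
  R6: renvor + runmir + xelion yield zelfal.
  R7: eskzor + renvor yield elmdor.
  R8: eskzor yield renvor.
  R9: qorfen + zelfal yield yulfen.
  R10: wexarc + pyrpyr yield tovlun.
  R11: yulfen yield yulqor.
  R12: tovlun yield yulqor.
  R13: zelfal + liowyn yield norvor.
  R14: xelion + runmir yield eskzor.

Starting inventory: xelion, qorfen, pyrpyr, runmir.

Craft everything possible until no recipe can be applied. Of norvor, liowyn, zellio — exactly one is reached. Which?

zellio

xelion + runmir → eskzor (R14).
eskzor → renvor (R8).
Using R6, renvor, runmir, and xelion make zelfal.
qorfen + zelfal → yulfen (R9).
yulfen → yulqor (R11).
yulqor + qorfen → zellio (R1).
liowyn would need qorfen, norvor, and wynxan (R4), but norvor is never obtained. norvor would need zelfal and liowyn (R13), but liowyn is never obtained.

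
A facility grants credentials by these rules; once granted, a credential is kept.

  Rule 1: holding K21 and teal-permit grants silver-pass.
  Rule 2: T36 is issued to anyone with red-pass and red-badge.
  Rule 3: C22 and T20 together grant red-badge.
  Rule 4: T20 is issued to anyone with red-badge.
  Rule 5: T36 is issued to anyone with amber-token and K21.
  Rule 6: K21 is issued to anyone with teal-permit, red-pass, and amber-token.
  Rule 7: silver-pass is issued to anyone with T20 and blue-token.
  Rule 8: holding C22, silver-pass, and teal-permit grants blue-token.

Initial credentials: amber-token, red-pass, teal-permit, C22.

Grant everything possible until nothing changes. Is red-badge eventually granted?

red-badge would need C22 and T20 (Rule 3), but T20 is never granted.

No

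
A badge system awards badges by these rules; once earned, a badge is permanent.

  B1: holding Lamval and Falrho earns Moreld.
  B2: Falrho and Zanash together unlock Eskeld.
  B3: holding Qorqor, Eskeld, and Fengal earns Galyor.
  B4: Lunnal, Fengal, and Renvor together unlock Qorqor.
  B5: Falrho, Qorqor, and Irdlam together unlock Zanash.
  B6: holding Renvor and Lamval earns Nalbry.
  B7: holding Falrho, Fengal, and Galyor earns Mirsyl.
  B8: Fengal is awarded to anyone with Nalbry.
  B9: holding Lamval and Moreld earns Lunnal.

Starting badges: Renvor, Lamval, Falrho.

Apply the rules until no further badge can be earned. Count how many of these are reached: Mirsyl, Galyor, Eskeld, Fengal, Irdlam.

1

With Renvor and Lamval, Nalbry is earned (B6).
With Nalbry, Fengal is earned (B8).
Mirsyl would need Falrho, Fengal, and Galyor (B7), but Galyor is never earned.
Galyor would need Qorqor, Eskeld, and Fengal (B3), but Eskeld is never earned.
Eskeld would need Falrho and Zanash (B2), but Zanash is never earned.
Fengal: reached.
No rule produces Irdlam, and it is not given.
Reached: Fengal — 1 of the 5.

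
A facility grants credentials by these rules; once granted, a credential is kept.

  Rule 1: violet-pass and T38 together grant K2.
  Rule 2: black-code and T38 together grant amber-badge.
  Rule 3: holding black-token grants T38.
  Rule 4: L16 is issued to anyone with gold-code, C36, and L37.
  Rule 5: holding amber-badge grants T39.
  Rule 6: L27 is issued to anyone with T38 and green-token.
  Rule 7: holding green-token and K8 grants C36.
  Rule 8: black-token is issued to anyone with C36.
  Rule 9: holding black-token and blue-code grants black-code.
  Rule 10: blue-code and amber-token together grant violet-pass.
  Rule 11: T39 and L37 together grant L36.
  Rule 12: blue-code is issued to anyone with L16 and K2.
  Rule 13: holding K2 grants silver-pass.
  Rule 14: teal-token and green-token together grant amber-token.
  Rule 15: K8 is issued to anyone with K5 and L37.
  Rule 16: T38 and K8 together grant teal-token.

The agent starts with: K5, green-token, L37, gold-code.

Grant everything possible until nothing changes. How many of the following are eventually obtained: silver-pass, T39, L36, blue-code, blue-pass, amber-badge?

silver-pass would need K2 (Rule 13), but K2 is never granted.
T39 would need amber-badge (Rule 5), but amber-badge is never granted.
L36 would need T39 and L37 (Rule 11), but T39 is never granted.
blue-code would need L16 and K2 (Rule 12), but K2 is never granted.
No rule produces blue-pass, and it is not given.
amber-badge would need black-code and T38 (Rule 2), but black-code is never granted.
None of the 6 are reached.

0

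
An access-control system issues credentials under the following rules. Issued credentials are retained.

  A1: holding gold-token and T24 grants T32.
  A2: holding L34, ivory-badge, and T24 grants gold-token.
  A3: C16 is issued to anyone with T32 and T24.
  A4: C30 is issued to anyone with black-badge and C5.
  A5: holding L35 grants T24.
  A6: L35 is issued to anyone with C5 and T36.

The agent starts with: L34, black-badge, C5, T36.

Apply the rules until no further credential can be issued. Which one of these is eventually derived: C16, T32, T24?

T24

Holding C5 and T36 grants L35 (A6).
Holding L35 grants T24 (A5).
C16 would need T32 and T24 (A3), but T32 is never granted. T32 would need gold-token and T24 (A1), but gold-token is never granted.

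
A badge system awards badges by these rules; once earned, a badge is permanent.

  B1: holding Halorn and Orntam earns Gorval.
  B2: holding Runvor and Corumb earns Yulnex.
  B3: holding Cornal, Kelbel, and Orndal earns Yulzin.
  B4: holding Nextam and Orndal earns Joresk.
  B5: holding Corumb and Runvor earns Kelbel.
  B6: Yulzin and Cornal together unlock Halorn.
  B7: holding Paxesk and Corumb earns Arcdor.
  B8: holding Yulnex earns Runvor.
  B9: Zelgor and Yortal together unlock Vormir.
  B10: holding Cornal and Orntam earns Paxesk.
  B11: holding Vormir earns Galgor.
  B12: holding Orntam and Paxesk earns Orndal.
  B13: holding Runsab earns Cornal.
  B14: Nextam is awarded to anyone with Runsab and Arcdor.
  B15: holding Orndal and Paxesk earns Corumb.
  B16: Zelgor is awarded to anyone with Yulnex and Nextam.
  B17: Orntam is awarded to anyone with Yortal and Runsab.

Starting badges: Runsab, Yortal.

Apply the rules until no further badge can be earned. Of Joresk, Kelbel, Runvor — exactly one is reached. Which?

With Yortal and Runsab, Orntam is earned (B17).
With Runsab, Cornal is earned (B13).
With Cornal and Orntam, Paxesk is earned (B10).
With Orntam and Paxesk, Orndal is earned (B12).
With Orndal and Paxesk, Corumb is earned (B15).
With Paxesk and Corumb, Arcdor is earned (B7).
With Runsab and Arcdor, Nextam is earned (B14).
With Nextam and Orndal, Joresk is earned (B4).
Kelbel would need Corumb and Runvor (B5), but Runvor is never earned. Runvor would need Yulnex (B8), but Yulnex is never earned.

Joresk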